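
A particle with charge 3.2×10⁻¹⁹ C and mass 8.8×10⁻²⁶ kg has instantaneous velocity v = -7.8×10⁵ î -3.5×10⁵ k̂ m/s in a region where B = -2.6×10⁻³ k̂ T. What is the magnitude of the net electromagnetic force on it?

v×B = (0, -2030, 0) N/C.
F = q v×B = (3.2×10⁻¹⁹ C)·(0, -2030, 0) = (0, -6.49×10⁻¹⁶, 0) N.
|F| = 6.49×10⁻¹⁶ N.

|F| ≈ 6.49×10⁻¹⁶ N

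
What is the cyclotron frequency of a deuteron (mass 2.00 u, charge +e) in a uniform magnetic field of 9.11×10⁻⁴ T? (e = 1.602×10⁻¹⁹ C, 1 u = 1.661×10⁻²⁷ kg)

f ≈ 6990 Hz

f = |q|B/(2πm).
f = (1.602×10⁻¹⁹)(9.11×10⁻⁴)/(2π·3.322×10⁻²⁷) ≈ 6990 Hz.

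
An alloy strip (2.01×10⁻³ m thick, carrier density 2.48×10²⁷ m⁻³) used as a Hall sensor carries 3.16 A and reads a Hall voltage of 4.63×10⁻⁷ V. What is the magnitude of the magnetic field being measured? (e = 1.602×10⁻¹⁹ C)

From V_H = IB/(n e t), B = V_H n e t / I.
B = (4.63×10⁻⁷)(2.48×10²⁷)(1.602×10⁻¹⁹)(2.01×10⁻³)/3.16 ≈ 0.117 T.

B ≈ 0.117 T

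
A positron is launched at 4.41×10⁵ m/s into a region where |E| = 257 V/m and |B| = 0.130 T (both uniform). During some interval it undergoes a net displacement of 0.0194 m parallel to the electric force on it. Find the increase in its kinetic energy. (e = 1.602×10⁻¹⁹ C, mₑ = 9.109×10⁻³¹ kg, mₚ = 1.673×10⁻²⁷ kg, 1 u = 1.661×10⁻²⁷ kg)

ΔKE ≈ 7.99×10⁻¹⁹ J

The magnetic force is always ⟂ v and does no work; only the electric force changes KE.
ΔKE = F_E · d = |q|E d = (1.602×10⁻¹⁹)(257)(0.0194) ≈ 7.99×10⁻¹⁹ J.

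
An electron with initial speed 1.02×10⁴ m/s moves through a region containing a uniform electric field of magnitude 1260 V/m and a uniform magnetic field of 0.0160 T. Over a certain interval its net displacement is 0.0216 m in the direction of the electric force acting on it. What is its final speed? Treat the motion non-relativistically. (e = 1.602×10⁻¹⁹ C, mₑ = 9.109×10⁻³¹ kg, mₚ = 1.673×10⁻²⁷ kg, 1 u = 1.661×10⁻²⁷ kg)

v_f ≈ 3.09×10⁶ m/s

B does no work; ΔKE = |q|E d.
½mv_f² = ½mv₀² + |q|Ed = ½(9.109×10⁻³¹)(1.02×10⁴)² + (1.602×10⁻¹⁹)(1260)(0.0216) ≈ 4.739×10⁻²³ J + 4.360×10⁻¹⁸ J ≈ 4.360×10⁻¹⁸ J.
v_f = √(2·4.360×10⁻¹⁸/9.109×10⁻³¹) ≈ 3.09×10⁶ m/s.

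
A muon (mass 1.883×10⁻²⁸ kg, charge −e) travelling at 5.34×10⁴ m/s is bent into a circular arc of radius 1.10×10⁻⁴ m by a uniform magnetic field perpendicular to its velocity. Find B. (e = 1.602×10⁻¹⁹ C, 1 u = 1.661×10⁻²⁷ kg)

B ≈ 0.571 T

From |q|vB = mv²/r, B = mv/(|q|r).
B = (1.883×10⁻²⁸)(5.34×10⁴)/((1.602×10⁻¹⁹)(1.10×10⁻⁴)) ≈ 0.571 T.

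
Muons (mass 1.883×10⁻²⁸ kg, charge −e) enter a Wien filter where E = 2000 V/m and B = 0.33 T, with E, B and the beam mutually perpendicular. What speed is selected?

v = 6100 m/s

Zero net Lorentz force requires |qE| = |q v×B|, i.e. E = vB.
v = E/B = 2000/0.33 = 6100 m/s.
The result is independent of the particle's charge and mass.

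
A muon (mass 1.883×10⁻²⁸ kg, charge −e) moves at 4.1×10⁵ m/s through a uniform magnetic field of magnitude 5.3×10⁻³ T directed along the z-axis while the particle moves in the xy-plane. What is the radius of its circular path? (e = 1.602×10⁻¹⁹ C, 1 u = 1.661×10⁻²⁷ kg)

r ≈ 0.091 m

The magnetic force provides the centripetal force: |q|vB = mv²/r.
r = mv/(|q|B) = (1.883×10⁻²⁸)(4.1×10⁵)/((1.602×10⁻¹⁹)(5.3×10⁻³)) ≈ 0.091 m.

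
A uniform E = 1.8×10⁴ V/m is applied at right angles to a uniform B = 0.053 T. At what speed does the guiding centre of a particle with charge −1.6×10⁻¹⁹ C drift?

In crossed fields the guiding centre drifts at v_d = |E×B|/B² = E/B, independent of charge and mass.
v_d = 1.8×10⁴/0.053 = 3.4×10⁵ m/s.

v_d ≈ 3.4×10⁵ m/s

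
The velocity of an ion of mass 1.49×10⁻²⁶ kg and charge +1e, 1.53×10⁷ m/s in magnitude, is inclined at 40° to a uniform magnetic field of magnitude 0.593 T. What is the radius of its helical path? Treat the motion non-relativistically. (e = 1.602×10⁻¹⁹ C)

r ≈ 1.54 m

v⊥ = v sinθ = 1.53×10⁷·sin40° ≈ 9.835×10⁶ m/s.
r = m v⊥/(|q|B) = (1.49×10⁻²⁶)(9.835×10⁶)/((1.602×10⁻¹⁹)(0.593)) ≈ 1.54 m.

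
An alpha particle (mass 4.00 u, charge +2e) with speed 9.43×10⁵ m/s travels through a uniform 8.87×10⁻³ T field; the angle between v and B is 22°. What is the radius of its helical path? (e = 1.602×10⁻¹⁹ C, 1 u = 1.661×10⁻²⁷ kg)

v⊥ = v sinθ = 9.43×10⁵·sin22° ≈ 3.533×10⁵ m/s.
r = m v⊥/(|q|B) = (6.644×10⁻²⁷)(3.533×10⁵)/((3.204×10⁻¹⁹)(8.87×10⁻³)) ≈ 0.826 m.

r ≈ 0.826 m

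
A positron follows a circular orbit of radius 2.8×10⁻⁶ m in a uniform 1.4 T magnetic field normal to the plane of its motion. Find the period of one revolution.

The cyclotron period depends only on m, q, B: T = 2πm/(|q|B).
T = 2π(9.109×10⁻³¹)/((1.602×10⁻¹⁹)(1.4)) ≈ 2.6×10⁻¹¹ s.

T ≈ 2.6×10⁻¹¹ s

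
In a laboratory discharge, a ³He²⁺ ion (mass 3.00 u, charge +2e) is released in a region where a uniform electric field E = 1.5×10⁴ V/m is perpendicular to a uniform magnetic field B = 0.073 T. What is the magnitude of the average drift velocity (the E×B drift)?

The steady drift has the magnetic force balancing the electric force, so v_d = E/B.
v_d = 1.5×10⁴/0.073 = 2.1×10⁵ m/s.

v_d ≈ 2.1×10⁵ m/s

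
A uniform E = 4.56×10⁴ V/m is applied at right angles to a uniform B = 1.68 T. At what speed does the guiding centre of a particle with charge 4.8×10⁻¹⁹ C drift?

v_d ≈ 2.71×10⁴ m/s

The E×B drift speed is v_d = E/B.
v_d = 4.56×10⁴/1.68 = 2.71×10⁴ m/s.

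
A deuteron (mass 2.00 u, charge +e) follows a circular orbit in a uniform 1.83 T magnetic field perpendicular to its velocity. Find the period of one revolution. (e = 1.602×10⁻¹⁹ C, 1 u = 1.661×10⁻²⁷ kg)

The cyclotron period depends only on m, q, B: T = 2πm/(|q|B).
T = 2π(3.322×10⁻²⁷)/((1.602×10⁻¹⁹)(1.83)) ≈ 7.12×10⁻⁸ s.

T ≈ 7.12×10⁻⁸ s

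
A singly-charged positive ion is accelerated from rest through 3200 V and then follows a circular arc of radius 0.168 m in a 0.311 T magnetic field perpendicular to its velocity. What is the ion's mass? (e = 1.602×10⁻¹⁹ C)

Combine |q|V = ½mv² and r = mv/(|q|B): eliminate v to get m = qB²r²/(2V).
m = (1.602×10⁻¹⁹)(0.311)²(0.168)²/(2·3200) ≈ 6.83×10⁻²⁶ kg.

m ≈ 6.83×10⁻²⁶ kg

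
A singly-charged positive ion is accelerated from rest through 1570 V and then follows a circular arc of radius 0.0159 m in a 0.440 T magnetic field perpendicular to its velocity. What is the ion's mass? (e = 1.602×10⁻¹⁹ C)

m ≈ 2.50×10⁻²⁷ kg

Combine |q|V = ½mv² and r = mv/(|q|B): eliminate v to get m = qB²r²/(2V).
m = (1.602×10⁻¹⁹)(0.440)²(0.0159)²/(2·1570) ≈ 2.50×10⁻²⁷ kg.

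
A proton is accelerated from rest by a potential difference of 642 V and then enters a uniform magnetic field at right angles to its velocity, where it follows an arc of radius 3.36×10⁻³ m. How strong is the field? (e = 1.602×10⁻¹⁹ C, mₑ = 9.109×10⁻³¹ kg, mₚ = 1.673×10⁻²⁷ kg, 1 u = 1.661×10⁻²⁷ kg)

v = √(2|q|V/m) = √(2·1.602×10⁻¹⁹·642/1.673×10⁻²⁷) ≈ 3.506×10⁵ m/s.
B = mv/(|q|r) = (1.673×10⁻²⁷)(3.506×10⁵)/((1.602×10⁻¹⁹)(3.36×10⁻³)) ≈ 1.09 T.

B ≈ 1.09 T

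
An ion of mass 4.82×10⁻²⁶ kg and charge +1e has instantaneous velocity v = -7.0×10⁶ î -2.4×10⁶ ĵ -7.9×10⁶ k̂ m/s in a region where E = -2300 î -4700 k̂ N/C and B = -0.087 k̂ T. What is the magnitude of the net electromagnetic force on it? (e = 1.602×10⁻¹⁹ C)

v×B = (2.09×10⁵, -6.09×10⁵, 0) N/C.
E + v×B = (2.06×10⁵, -6.09×10⁵, -4700) N/C.
F = q(E + v×B) = (1.602×10⁻¹⁹ C)·(2.06×10⁵, -6.09×10⁵, -4700) = (3.31×10⁻¹⁴, -9.76×10⁻¹⁴, -7.53×10⁻¹⁶) N.
|F| = 1.03×10⁻¹³ N.

|F| ≈ 1.03×10⁻¹³ N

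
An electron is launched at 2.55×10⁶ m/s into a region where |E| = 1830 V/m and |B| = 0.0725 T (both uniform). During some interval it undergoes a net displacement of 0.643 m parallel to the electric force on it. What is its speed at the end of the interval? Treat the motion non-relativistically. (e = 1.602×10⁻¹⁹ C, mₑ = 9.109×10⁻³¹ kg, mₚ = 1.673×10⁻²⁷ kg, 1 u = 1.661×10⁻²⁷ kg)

v_f ≈ 2.05×10⁷ m/s

B does no work; ΔKE = |q|E d.
½mv_f² = ½mv₀² + |q|Ed = ½(9.109×10⁻³¹)(2.55×10⁶)² + (1.602×10⁻¹⁹)(1830)(0.643) ≈ 2.962×10⁻¹⁸ J + 1.885×10⁻¹⁶ J ≈ 1.915×10⁻¹⁶ J.
v_f = √(2·1.915×10⁻¹⁶/9.109×10⁻³¹) ≈ 2.05×10⁷ m/s.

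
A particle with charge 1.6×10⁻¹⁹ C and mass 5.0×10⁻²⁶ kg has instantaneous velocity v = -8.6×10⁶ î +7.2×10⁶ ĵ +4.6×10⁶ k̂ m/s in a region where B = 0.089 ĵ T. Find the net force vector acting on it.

F ≈ (-6.55×10⁻¹⁴, 0, -1.22×10⁻¹³) N

v×B = (-4.09×10⁵, 0, -7.65×10⁵) N/C.
F = q v×B = (1.6×10⁻¹⁹ C)·(-4.09×10⁵, 0, -7.65×10⁵) = (-6.55×10⁻¹⁴, 0, -1.22×10⁻¹³) N.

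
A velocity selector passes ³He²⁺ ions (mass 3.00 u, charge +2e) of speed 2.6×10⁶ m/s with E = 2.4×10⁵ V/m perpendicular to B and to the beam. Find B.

B = 0.092 T

Balance of forces in the selector: qE = qvB ⇒ B = E/v.
B = 2.4×10⁵/2.6×10⁶ = 0.092 T.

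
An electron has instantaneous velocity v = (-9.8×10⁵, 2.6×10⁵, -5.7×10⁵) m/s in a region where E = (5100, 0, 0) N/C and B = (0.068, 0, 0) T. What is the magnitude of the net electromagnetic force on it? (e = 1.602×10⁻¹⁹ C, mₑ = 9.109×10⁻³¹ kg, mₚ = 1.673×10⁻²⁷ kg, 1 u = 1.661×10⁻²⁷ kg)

v×B = (0, -3.88×10⁴, -1.77×10⁴) N/C.
E + v×B = (5100, -3.88×10⁴, -1.77×10⁴) N/C.
F = q(E + v×B) = (−1.602×10⁻¹⁹ C)·(5100, -3.88×10⁴, -1.77×10⁴) = (-8.17×10⁻¹⁶, 6.21×10⁻¹⁵, 2.83×10⁻¹⁵) N.
|F| = 6.87×10⁻¹⁵ N.

|F| ≈ 6.87×10⁻¹⁵ N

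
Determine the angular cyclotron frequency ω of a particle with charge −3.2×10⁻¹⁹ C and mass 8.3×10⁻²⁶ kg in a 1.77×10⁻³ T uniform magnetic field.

ω ≈ 6820 rad/s

ω = |q|B/m.
ω = (3.2×10⁻¹⁹)(1.77×10⁻³)/8.3×10⁻²⁶ ≈ 6820 rad/s.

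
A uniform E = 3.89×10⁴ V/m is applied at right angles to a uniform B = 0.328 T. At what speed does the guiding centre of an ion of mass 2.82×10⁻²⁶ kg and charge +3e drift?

The E×B drift speed is v_d = E/B.
v_d = 3.89×10⁴/0.328 = 1.19×10⁵ m/s.

v_d ≈ 1.19×10⁵ m/s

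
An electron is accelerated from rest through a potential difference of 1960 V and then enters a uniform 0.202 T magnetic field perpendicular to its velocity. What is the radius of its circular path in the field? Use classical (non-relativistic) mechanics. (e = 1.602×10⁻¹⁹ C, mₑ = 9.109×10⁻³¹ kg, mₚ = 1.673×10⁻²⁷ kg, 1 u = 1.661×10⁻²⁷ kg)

Acceleration: |q|V = ½mv² ⇒ v = √(2|q|V/m) = √(2·1.602×10⁻¹⁹·1960/9.109×10⁻³¹) ≈ 2.626×10⁷ m/s.
In the field: r = mv/(|q|B) = (9.109×10⁻³¹)(2.626×10⁷)/((1.602×10⁻¹⁹)(0.202)) ≈ 7.39×10⁻⁴ m.

r ≈ 7.39×10⁻⁴ m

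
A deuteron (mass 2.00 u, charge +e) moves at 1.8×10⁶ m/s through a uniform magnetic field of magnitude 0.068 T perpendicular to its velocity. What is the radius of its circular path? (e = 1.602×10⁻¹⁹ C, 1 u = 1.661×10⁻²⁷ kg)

r ≈ 0.55 m

The magnetic force provides the centripetal force: |q|vB = mv²/r.
r = mv/(|q|B) = (3.322×10⁻²⁷)(1.8×10⁶)/((1.602×10⁻¹⁹)(0.068)) ≈ 0.55 m.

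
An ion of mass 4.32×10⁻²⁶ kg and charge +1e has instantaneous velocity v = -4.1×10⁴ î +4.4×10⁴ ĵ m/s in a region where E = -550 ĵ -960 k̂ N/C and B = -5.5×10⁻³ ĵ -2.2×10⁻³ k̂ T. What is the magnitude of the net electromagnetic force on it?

|F| ≈ 1.57×10⁻¹⁶ N

v×B = (-96.8, -90.2, 226) N/C.
E + v×B = (-96.8, -640, -734) N/C.
F = q(E + v×B) = (1.602×10⁻¹⁹ C)·(-96.8, -640, -734) = (-1.55×10⁻¹⁷, -1.03×10⁻¹⁶, -1.18×10⁻¹⁶) N.
|F| = 1.57×10⁻¹⁶ N.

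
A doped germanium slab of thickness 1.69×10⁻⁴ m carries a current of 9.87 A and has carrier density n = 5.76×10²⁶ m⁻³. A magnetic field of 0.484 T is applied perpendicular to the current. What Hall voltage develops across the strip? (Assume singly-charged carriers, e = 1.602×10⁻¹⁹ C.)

V_H ≈ 3.06×10⁻⁴ V

V_H = IB/(n e t).
V_H = (9.87)(0.484)/((5.76×10²⁶)(1.602×10⁻¹⁹)(1.69×10⁻⁴)) ≈ 3.06×10⁻⁴ V.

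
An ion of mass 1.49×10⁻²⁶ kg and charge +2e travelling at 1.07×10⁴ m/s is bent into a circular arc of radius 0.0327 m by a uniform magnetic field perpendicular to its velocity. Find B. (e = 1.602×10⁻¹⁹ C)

From |q|vB = mv²/r, B = mv/(|q|r).
B = (1.49×10⁻²⁶)(1.07×10⁴)/((3.204×10⁻¹⁹)(0.0327)) ≈ 0.0152 T.

B ≈ 0.0152 T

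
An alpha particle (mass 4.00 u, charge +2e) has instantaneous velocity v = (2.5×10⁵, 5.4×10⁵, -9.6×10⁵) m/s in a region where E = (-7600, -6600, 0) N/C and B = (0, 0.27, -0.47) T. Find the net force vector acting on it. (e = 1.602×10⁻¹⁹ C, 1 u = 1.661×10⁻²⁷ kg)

F ≈ (-7.05×10⁻¹⁶, 3.55×10⁻¹⁴, 2.16×10⁻¹⁴) N

v×B = (5400, 1.18×10⁵, 6.75×10⁴) N/C.
E + v×B = (-2200, 1.11×10⁵, 6.75×10⁴) N/C.
F = q(E + v×B) = (3.204×10⁻¹⁹ C)·(-2200, 1.11×10⁵, 6.75×10⁴) = (-7.05×10⁻¹⁶, 3.55×10⁻¹⁴, 2.16×10⁻¹⁴) N.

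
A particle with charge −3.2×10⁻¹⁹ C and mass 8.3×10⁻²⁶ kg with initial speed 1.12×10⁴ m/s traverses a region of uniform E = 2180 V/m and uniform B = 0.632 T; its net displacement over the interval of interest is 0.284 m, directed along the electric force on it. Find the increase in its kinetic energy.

ΔKE ≈ 1.98×10⁻¹⁶ J

The magnetic force is always ⟂ v and does no work; only the electric force changes KE.
ΔKE = F_E · d = |q|E d = (3.2×10⁻¹⁹)(2180)(0.284) ≈ 1.98×10⁻¹⁶ J.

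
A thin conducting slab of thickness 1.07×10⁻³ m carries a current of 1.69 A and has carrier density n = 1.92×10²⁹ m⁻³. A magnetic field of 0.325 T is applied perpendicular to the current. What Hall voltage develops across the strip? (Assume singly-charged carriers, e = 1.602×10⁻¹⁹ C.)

V_H ≈ 1.67×10⁻⁸ V

V_H = IB/(n e t).
V_H = (1.69)(0.325)/((1.92×10²⁹)(1.602×10⁻¹⁹)(1.07×10⁻³)) ≈ 1.67×10⁻⁸ V.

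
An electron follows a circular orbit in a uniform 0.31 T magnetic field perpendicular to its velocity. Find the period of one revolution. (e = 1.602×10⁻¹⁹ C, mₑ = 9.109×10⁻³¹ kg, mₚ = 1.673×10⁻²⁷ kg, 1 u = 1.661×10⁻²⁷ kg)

T ≈ 1.2×10⁻¹⁰ s

The cyclotron period depends only on m, q, B: T = 2πm/(|q|B).
T = 2π(9.109×10⁻³¹)/((1.602×10⁻¹⁹)(0.31)) ≈ 1.2×10⁻¹⁰ s.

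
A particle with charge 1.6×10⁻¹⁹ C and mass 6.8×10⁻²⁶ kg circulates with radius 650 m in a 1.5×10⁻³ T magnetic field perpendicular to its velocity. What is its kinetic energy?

v = |q|Br/m, then KE = ½mv² = (qBr)²/(2m).
v = (1.6×10⁻¹⁹)(1.5×10⁻³)(650)/6.8×10⁻²⁶ ≈ 2.294×10⁶ m/s.
KE = ½(6.8×10⁻²⁶)(2.294×10⁶)² ≈ 1.8×10⁻¹³ J = 1.1×10⁶ eV.

KE ≈ 1.1×10⁶ eV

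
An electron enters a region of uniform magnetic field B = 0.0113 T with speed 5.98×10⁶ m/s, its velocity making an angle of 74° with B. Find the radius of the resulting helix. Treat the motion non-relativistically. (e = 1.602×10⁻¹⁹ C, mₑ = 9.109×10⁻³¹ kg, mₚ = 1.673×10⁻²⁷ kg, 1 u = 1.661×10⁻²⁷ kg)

r ≈ 2.89×10⁻³ m

v⊥ = v sinθ = 5.98×10⁶·sin74° ≈ 5.748×10⁶ m/s.
r = m v⊥/(|q|B) = (9.109×10⁻³¹)(5.748×10⁶)/((1.602×10⁻¹⁹)(0.0113)) ≈ 2.89×10⁻³ m.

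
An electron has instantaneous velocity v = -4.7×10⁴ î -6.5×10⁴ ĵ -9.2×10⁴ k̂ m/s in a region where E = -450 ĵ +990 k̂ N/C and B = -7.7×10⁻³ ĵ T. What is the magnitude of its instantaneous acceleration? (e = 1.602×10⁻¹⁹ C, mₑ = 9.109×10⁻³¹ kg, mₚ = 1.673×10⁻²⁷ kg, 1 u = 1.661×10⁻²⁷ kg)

v×B = (-708, 0, 362) N/C.
E + v×B = (-708, -450, 1350) N/C.
F = q(E + v×B) = (−1.602×10⁻¹⁹ C)·(-708, -450, 1350) = (1.13×10⁻¹⁶, 7.21×10⁻¹⁷, -2.17×10⁻¹⁶) N.
|a| = |F|/m = 2.549×10⁻¹⁶/9.109×10⁻³¹ ≈ 2.80×10¹⁴ m/s².

|a| ≈ 2.80×10¹⁴ m/s²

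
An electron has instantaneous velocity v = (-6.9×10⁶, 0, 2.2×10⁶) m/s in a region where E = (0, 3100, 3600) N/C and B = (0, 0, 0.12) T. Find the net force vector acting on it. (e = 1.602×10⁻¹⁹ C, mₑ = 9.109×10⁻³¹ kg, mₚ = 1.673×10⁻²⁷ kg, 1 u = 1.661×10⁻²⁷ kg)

F ≈ (0, -1.33×10⁻¹³, -5.77×10⁻¹⁶) N

v×B = (0, 8.28×10⁵, 0) N/C.
E + v×B = (0, 8.31×10⁵, 3600) N/C.
F = q(E + v×B) = (−1.602×10⁻¹⁹ C)·(0, 8.31×10⁵, 3600) = (0, -1.33×10⁻¹³, -5.77×10⁻¹⁶) N.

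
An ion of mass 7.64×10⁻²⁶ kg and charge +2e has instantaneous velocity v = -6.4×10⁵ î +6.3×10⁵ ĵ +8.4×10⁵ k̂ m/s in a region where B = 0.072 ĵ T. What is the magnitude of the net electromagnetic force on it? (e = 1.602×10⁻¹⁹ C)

v×B = (-6.05×10⁴, 0, -4.61×10⁴) N/C.
F = q v×B = (3.204×10⁻¹⁹ C)·(-6.05×10⁴, 0, -4.61×10⁴) = (-1.94×10⁻¹⁴, 0, -1.48×10⁻¹⁴) N.
|F| = 2.44×10⁻¹⁴ N.

|F| ≈ 2.44×10⁻¹⁴ N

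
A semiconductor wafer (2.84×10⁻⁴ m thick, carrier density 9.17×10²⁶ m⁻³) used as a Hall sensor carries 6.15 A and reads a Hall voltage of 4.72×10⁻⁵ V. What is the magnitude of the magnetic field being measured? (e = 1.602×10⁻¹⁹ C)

From V_H = IB/(n e t), B = V_H n e t / I.
B = (4.72×10⁻⁵)(9.17×10²⁶)(1.602×10⁻¹⁹)(2.84×10⁻⁴)/6.15 ≈ 0.320 T.

B ≈ 0.320 T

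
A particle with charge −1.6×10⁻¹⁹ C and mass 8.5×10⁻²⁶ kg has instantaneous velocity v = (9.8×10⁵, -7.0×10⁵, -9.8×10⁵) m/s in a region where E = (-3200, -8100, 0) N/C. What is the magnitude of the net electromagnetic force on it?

Only an electric field acts, so F = qE = (−1.6×10⁻¹⁹ C)·(-3200, -8100, 0) = (5.12×10⁻¹⁶, 1.30×10⁻¹⁵, 0) N.
|F| = 1.39×10⁻¹⁵ N.

|F| ≈ 1.39×10⁻¹⁵ N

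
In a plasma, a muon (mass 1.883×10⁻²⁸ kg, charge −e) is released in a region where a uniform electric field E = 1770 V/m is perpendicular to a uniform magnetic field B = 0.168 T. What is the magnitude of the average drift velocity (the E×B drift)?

v_d ≈ 1.05×10⁴ m/s

The steady drift has the magnetic force balancing the electric force, so v_d = E/B.
v_d = 1770/0.168 = 1.05×10⁴ m/s.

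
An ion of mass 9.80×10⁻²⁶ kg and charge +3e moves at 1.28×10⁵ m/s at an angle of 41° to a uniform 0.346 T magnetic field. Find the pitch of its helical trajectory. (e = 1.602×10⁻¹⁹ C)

p ≈ 0.358 m

v∥ = v cosθ = 1.28×10⁵·cos41° ≈ 9.660×10⁴ m/s.
T = 2πm/(|q|B) = 2π(9.80×10⁻²⁶)/((4.806×10⁻¹⁹)(0.346)) ≈ 3.703×10⁻⁶ s.
pitch = v∥ T = (9.660×10⁴)(3.703×10⁻⁶) ≈ 0.358 m.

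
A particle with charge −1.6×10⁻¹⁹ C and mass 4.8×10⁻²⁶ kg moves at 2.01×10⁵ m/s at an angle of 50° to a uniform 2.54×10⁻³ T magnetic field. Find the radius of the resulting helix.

r ≈ 18.2 m

v⊥ = v sinθ = 2.01×10⁵·sin50° ≈ 1.540×10⁵ m/s.
r = m v⊥/(|q|B) = (4.8×10⁻²⁶)(1.540×10⁵)/((1.6×10⁻¹⁹)(2.54×10⁻³)) ≈ 18.2 m.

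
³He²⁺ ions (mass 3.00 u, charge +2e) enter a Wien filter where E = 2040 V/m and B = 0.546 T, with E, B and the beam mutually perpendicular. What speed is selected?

v = 3740 m/s

Zero net Lorentz force requires |qE| = |q v×B|, i.e. E = vB.
v = E/B = 2040/0.546 = 3740 m/s.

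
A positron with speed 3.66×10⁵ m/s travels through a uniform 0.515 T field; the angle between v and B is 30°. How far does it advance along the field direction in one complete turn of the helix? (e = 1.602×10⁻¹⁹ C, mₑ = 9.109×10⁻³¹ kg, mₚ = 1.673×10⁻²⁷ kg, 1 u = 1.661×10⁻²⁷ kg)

v∥ = v cosθ = 3.66×10⁵·cos30° ≈ 3.170×10⁵ m/s.
T = 2πm/(|q|B) = 2π(9.109×10⁻³¹)/((1.602×10⁻¹⁹)(0.515)) ≈ 6.937×10⁻¹¹ s.
pitch = v∥ T = (3.170×10⁵)(6.937×10⁻¹¹) ≈ 2.20×10⁻⁵ m.

p ≈ 2.20×10⁻⁵ m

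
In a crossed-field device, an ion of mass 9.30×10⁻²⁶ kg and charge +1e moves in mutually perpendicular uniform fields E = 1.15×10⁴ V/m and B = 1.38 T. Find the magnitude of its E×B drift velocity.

In crossed fields the guiding centre drifts at v_d = |E×B|/B² = E/B, independent of charge and mass.
v_d = 1.15×10⁴/1.38 = 8330 m/s.

v_d ≈ 8330 m/s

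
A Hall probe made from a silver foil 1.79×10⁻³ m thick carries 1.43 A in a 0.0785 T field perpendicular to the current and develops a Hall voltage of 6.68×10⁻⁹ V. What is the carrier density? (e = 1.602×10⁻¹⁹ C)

From V_H = IB/(n e t), n = IB/(V_H e t).
n = (1.43)(0.0785)/((6.68×10⁻⁹)(1.602×10⁻¹⁹)(1.79×10⁻³)) ≈ 5.86×10²⁸ m⁻³.

n ≈ 5.86×10²⁸ m⁻³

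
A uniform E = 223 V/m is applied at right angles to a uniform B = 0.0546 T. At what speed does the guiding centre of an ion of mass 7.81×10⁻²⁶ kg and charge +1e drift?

The E×B drift speed is v_d = E/B.
v_d = 223/0.0546 = 4080 m/s.

v_d ≈ 4080 m/s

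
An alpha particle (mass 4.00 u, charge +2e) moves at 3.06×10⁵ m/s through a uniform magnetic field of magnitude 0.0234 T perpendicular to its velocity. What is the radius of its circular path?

r ≈ 0.271 m

The magnetic force provides the centripetal force: |q|vB = mv²/r.
r = mv/(|q|B) = (6.644×10⁻²⁷)(3.06×10⁵)/((3.204×10⁻¹⁹)(0.0234)) ≈ 0.271 m.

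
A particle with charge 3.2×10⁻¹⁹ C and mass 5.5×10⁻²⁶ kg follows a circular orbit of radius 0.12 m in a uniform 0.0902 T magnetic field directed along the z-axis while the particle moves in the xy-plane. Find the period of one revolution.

The cyclotron period depends only on m, q, B: T = 2πm/(|q|B).
T = 2π(5.5×10⁻²⁶)/((3.2×10⁻¹⁹)(0.0902)) ≈ 1.20×10⁻⁵ s.

T ≈ 1.20×10⁻⁵ s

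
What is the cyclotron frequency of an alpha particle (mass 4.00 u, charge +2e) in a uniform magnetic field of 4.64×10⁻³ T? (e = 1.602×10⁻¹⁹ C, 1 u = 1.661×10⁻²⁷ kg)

f ≈ 3.56×10⁴ Hz

f = |q|B/(2πm).
f = (3.204×10⁻¹⁹)(4.64×10⁻³)/(2π·6.644×10⁻²⁷) ≈ 3.56×10⁴ Hz.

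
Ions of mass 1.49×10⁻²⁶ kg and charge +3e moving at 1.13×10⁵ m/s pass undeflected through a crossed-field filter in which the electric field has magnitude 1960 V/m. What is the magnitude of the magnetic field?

Balance of forces in the selector: qE = qvB ⇒ B = E/v.
B = 1960/1.13×10⁵ = 0.0173 T.

B = 0.0173 T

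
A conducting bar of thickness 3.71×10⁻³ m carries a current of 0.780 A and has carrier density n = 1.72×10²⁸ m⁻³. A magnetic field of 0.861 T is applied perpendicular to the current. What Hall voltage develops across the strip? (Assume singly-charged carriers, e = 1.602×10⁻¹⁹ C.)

V_H ≈ 6.57×10⁻⁸ V

V_H = IB/(n e t).
V_H = (0.780)(0.861)/((1.72×10²⁸)(1.602×10⁻¹⁹)(3.71×10⁻³)) ≈ 6.57×10⁻⁸ V.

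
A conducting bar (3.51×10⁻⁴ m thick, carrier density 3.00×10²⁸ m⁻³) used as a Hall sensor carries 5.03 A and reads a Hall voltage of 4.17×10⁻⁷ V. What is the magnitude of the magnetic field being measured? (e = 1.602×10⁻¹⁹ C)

From V_H = IB/(n e t), B = V_H n e t / I.
B = (4.17×10⁻⁷)(3.00×10²⁸)(1.602×10⁻¹⁹)(3.51×10⁻⁴)/5.03 ≈ 0.140 T.

B ≈ 0.140 T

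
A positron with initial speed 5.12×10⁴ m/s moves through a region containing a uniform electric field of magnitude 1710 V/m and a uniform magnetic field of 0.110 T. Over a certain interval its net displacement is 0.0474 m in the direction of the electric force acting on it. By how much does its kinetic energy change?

The magnetic force is always ⟂ v and does no work; only the electric force changes KE.
ΔKE = F_E · d = |q|E d = (1.602×10⁻¹⁹)(1710)(0.0474) ≈ 1.30×10⁻¹⁷ J.

ΔKE ≈ 1.30×10⁻¹⁷ J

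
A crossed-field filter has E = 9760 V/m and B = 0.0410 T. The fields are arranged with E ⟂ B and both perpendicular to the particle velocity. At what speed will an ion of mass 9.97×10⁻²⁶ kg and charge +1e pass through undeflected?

v = 2.38×10⁵ m/s

Zero net Lorentz force requires |qE| = |q v×B|, i.e. E = vB.
v = E/B = 9760/0.0410 = 2.38×10⁵ m/s.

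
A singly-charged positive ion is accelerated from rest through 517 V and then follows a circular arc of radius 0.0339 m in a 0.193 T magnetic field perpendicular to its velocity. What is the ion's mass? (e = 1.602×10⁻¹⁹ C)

Combine |q|V = ½mv² and r = mv/(|q|B): eliminate v to get m = qB²r²/(2V).
m = (1.602×10⁻¹⁹)(0.193)²(0.0339)²/(2·517) ≈ 6.63×10⁻²⁷ kg.

m ≈ 6.63×10⁻²⁷ kg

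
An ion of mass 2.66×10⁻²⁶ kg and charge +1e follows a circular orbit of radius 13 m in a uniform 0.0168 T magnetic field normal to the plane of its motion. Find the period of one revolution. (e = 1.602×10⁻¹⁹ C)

T ≈ 6.21×10⁻⁵ s

The cyclotron period depends only on m, q, B: T = 2πm/(|q|B).
T = 2π(2.66×10⁻²⁶)/((1.602×10⁻¹⁹)(0.0168)) ≈ 6.21×10⁻⁵ s.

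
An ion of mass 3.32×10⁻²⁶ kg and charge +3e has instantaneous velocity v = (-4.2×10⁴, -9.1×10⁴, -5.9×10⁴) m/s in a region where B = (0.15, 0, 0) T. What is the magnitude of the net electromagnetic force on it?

|F| ≈ 7.82×10⁻¹⁵ N

v×B = (0, -8850, 1.36×10⁴) N/C.
F = q v×B = (4.806×10⁻¹⁹ C)·(0, -8850, 1.36×10⁴) = (0, -4.25×10⁻¹⁵, 6.56×10⁻¹⁵) N.
|F| = 7.82×10⁻¹⁵ N.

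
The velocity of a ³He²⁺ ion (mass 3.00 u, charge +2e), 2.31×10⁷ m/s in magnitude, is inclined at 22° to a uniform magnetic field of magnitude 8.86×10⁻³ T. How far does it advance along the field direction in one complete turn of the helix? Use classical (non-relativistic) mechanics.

v∥ = v cosθ = 2.31×10⁷·cos22° ≈ 2.142×10⁷ m/s.
T = 2πm/(|q|B) = 2π(4.983×10⁻²⁷)/((3.204×10⁻¹⁹)(8.86×10⁻³)) ≈ 1.103×10⁻⁵ s.
pitch = v∥ T = (2.142×10⁷)(1.103×10⁻⁵) ≈ 236 m.

p ≈ 236 m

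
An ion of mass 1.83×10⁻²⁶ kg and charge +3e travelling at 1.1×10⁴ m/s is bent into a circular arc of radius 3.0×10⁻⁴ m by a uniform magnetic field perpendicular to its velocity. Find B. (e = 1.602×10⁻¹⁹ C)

From |q|vB = mv²/r, B = mv/(|q|r).
B = (1.83×10⁻²⁶)(1.1×10⁴)/((4.806×10⁻¹⁹)(3.0×10⁻⁴)) ≈ 1.4 T.

B ≈ 1.4 T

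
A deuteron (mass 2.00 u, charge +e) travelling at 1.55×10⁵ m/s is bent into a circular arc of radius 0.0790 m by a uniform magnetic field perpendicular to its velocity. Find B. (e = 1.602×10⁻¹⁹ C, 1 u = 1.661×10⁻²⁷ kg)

From |q|vB = mv²/r, B = mv/(|q|r).
B = (3.322×10⁻²⁷)(1.55×10⁵)/((1.602×10⁻¹⁹)(0.0790)) ≈ 0.0407 T.

B ≈ 0.0407 T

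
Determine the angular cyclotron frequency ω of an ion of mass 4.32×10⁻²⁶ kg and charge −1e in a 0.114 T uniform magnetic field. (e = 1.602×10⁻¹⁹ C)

ω ≈ 4.23×10⁵ rad/s

ω = |q|B/m.
ω = (1.602×10⁻¹⁹)(0.114)/4.32×10⁻²⁶ ≈ 4.23×10⁵ rad/s.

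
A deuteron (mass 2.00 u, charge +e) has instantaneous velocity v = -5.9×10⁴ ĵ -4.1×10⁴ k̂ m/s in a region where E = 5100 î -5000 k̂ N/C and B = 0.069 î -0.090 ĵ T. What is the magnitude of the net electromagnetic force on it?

v×B = (-3690, -2830, 4070) N/C.
E + v×B = (1410, -2830, -929) N/C.
F = q(E + v×B) = (1.602×10⁻¹⁹ C)·(1410, -2830, -929) = (2.26×10⁻¹⁶, -4.53×10⁻¹⁶, -1.49×10⁻¹⁶) N.
|F| = 5.28×10⁻¹⁶ N.

|F| ≈ 5.28×10⁻¹⁶ N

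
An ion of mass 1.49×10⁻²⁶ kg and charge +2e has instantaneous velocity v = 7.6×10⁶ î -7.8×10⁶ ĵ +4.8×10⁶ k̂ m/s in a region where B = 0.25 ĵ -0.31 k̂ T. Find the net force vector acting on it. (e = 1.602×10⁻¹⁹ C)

v×B = (1.22×10⁶, 2.36×10⁶, 1.90×10⁶) N/C.
F = q v×B = (3.204×10⁻¹⁹ C)·(1.22×10⁶, 2.36×10⁶, 1.90×10⁶) = (3.90×10⁻¹³, 7.55×10⁻¹³, 6.09×10⁻¹³) N.

F ≈ (3.90×10⁻¹³, 7.55×10⁻¹³, 6.09×10⁻¹³) N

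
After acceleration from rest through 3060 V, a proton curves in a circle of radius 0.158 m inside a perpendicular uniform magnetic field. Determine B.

B ≈ 0.0506 T

v = √(2|q|V/m) = √(2·1.602×10⁻¹⁹·3060/1.673×10⁻²⁷) ≈ 7.655×10⁵ m/s.
B = mv/(|q|r) = (1.673×10⁻²⁷)(7.655×10⁵)/((1.602×10⁻¹⁹)(0.158)) ≈ 0.0506 T.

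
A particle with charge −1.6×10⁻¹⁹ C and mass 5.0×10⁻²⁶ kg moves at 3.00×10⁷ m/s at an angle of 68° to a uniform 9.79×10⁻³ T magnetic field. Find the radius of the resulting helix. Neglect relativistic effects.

r ≈ 888 m

v⊥ = v sinθ = 3.00×10⁷·sin68° ≈ 2.782×10⁷ m/s.
r = m v⊥/(|q|B) = (5.0×10⁻²⁶)(2.782×10⁷)/((1.6×10⁻¹⁹)(9.79×10⁻³)) ≈ 888 m.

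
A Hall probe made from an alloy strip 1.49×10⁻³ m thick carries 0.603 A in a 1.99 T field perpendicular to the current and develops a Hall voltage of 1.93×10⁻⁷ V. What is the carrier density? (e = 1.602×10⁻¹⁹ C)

From V_H = IB/(n e t), n = IB/(V_H e t).
n = (0.603)(1.99)/((1.93×10⁻⁷)(1.602×10⁻¹⁹)(1.49×10⁻³)) ≈ 2.60×10²⁸ m⁻³.

n ≈ 2.60×10²⁸ m⁻³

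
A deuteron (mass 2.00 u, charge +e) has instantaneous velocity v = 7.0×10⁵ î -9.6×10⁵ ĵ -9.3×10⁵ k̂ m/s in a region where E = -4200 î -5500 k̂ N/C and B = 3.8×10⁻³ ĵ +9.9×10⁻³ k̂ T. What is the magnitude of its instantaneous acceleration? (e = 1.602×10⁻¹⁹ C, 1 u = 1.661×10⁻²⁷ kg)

|a| ≈ 6.09×10¹¹ m/s²

v×B = (-5970, -6930, 2660) N/C.
E + v×B = (-1.02×10⁴, -6930, -2840) N/C.
F = q(E + v×B) = (1.602×10⁻¹⁹ C)·(-1.02×10⁴, -6930, -2840) = (-1.63×10⁻¹⁵, -1.11×10⁻¹⁵, -4.55×10⁻¹⁶) N.
|a| = |F|/m = 2.023×10⁻¹⁵/3.322×10⁻²⁷ ≈ 6.09×10¹¹ m/s².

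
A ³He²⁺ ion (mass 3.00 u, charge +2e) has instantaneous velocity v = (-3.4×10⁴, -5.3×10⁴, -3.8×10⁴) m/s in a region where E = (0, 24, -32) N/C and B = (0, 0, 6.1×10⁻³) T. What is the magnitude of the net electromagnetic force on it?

v×B = (-323, 207, 0) N/C.
E + v×B = (-323, 231, -32.0) N/C.
F = q(E + v×B) = (3.204×10⁻¹⁹ C)·(-323, 231, -32.0) = (-1.04×10⁻¹⁶, 7.41×10⁻¹⁷, -1.03×10⁻¹⁷) N.
|F| = 1.28×10⁻¹⁶ N.

|F| ≈ 1.28×10⁻¹⁶ N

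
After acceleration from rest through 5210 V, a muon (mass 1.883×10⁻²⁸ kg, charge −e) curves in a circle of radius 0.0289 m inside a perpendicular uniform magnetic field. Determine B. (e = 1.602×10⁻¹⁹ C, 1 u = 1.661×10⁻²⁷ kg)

v = √(2|q|V/m) = √(2·1.602×10⁻¹⁹·5210/1.883×10⁻²⁸) ≈ 2.977×10⁶ m/s.
B = mv/(|q|r) = (1.883×10⁻²⁸)(2.977×10⁶)/((1.602×10⁻¹⁹)(0.0289)) ≈ 0.121 T.

B ≈ 0.121 T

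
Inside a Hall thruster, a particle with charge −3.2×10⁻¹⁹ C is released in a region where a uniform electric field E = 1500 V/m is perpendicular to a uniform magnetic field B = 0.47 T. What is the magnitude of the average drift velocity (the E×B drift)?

v_d ≈ 3200 m/s

The E×B drift speed is v_d = E/B.
v_d = 1500/0.47 = 3200 m/s.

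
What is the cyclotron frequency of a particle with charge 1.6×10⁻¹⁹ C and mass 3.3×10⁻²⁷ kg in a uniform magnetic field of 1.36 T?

f ≈ 1.05×10⁷ Hz

f = |q|B/(2πm).
f = (1.6×10⁻¹⁹)(1.36)/(2π·3.3×10⁻²⁷) ≈ 1.05×10⁷ Hz.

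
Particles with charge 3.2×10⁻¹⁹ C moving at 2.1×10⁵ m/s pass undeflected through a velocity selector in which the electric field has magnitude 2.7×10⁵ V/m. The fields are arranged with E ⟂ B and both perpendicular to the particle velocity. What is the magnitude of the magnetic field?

B = 1.3 T

Balance of forces in the selector: qE = qvB ⇒ B = E/v.
B = 2.7×10⁵/2.1×10⁵ = 1.3 T.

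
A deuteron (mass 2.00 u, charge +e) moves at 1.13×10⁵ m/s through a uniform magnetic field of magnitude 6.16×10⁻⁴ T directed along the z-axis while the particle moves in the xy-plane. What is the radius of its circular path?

r ≈ 3.80 m

The magnetic force provides the centripetal force: |q|vB = mv²/r.
r = mv/(|q|B) = (3.322×10⁻²⁷)(1.13×10⁵)/((1.602×10⁻¹⁹)(6.16×10⁻⁴)) ≈ 3.80 m.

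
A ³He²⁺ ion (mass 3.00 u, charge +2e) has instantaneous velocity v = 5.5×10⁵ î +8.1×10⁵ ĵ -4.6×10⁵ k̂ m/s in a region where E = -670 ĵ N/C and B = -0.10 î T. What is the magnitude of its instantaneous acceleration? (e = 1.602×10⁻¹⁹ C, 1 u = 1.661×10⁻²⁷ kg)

v×B = (0, 4.60×10⁴, 8.10×10⁴) N/C.
E + v×B = (0, 4.53×10⁴, 8.10×10⁴) N/C.
F = q(E + v×B) = (3.204×10⁻¹⁹ C)·(0, 4.53×10⁴, 8.10×10⁴) = (0, 1.45×10⁻¹⁴, 2.60×10⁻¹⁴) N.
|a| = |F|/m = 2.974×10⁻¹⁴/4.983×10⁻²⁷ ≈ 5.97×10¹² m/s².

|a| ≈ 5.97×10¹² m/s²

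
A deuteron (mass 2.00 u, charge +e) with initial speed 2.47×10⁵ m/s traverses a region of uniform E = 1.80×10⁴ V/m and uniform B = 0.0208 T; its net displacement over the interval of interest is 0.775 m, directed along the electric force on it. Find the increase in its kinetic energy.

The magnetic force is always ⟂ v and does no work; only the electric force changes KE.
ΔKE = F_E · d = |q|E d = (1.602×10⁻¹⁹)(1.80×10⁴)(0.775) ≈ 2.23×10⁻¹⁵ J.

ΔKE ≈ 2.23×10⁻¹⁵ J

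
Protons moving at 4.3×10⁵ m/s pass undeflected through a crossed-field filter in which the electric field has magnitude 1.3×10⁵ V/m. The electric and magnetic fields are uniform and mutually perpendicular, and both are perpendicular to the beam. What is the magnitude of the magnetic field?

Balance of forces in the selector: qE = qvB ⇒ B = E/v.
B = 1.3×10⁵/4.3×10⁵ = 0.30 T.

B = 0.30 T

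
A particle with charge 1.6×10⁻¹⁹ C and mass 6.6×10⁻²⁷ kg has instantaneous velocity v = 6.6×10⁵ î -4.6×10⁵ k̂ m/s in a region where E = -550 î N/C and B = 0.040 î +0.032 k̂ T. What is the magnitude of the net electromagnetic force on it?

v×B = (0, -3.95×10⁴, 0) N/C.
E + v×B = (-550, -3.95×10⁴, 0) N/C.
F = q(E + v×B) = (1.6×10⁻¹⁹ C)·(-550, -3.95×10⁴, 0) = (-8.80×10⁻¹⁷, -6.32×10⁻¹⁵, 0) N.
|F| = 6.32×10⁻¹⁵ N.

|F| ≈ 6.32×10⁻¹⁵ N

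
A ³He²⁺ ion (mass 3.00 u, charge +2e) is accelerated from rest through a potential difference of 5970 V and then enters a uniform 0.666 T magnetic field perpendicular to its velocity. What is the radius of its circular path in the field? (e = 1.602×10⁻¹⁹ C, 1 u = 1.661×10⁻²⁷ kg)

r ≈ 0.0205 m

Acceleration: |q|V = ½mv² ⇒ v = √(2|q|V/m) = √(2·3.204×10⁻¹⁹·5970/4.983×10⁻²⁷) ≈ 8.762×10⁵ m/s.
In the field: r = mv/(|q|B) = (4.983×10⁻²⁷)(8.762×10⁵)/((3.204×10⁻¹⁹)(0.666)) ≈ 0.0205 m.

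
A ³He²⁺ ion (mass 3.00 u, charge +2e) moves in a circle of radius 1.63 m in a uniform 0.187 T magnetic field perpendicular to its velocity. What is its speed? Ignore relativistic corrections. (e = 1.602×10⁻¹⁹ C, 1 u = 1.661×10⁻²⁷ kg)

From |q|vB = mv²/r, v = |q|Br/m.
v = (3.204×10⁻¹⁹)(0.187)(1.63)/4.983×10⁻²⁷ ≈ 1.96×10⁷ m/s.

v ≈ 1.96×10⁷ m/s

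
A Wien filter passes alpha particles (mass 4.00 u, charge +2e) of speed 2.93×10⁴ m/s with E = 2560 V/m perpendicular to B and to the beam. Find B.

Balance of forces in the selector: qE = qvB ⇒ B = E/v.
B = 2560/2.93×10⁴ = 0.0874 T.

B = 0.0874 T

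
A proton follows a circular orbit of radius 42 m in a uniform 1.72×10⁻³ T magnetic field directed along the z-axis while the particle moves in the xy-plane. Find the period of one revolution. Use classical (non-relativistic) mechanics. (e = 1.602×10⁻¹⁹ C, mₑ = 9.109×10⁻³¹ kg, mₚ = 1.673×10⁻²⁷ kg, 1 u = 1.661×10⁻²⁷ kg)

The cyclotron period depends only on m, q, B: T = 2πm/(|q|B).
T = 2π(1.673×10⁻²⁷)/((1.602×10⁻¹⁹)(1.72×10⁻³)) ≈ 3.81×10⁻⁵ s.

T ≈ 3.81×10⁻⁵ s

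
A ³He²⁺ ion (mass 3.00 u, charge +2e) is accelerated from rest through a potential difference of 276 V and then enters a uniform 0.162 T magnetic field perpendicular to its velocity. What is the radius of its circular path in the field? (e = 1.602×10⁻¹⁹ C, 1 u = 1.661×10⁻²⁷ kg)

Acceleration: |q|V = ½mv² ⇒ v = √(2|q|V/m) = √(2·3.204×10⁻¹⁹·276/4.983×10⁻²⁷) ≈ 1.884×10⁵ m/s.
In the field: r = mv/(|q|B) = (4.983×10⁻²⁷)(1.884×10⁵)/((3.204×10⁻¹⁹)(0.162)) ≈ 0.0181 m.

r ≈ 0.0181 m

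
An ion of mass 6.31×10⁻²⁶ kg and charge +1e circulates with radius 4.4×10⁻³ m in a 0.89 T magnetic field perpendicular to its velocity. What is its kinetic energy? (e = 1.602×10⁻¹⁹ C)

KE ≈ 19 eV

v = |q|Br/m, then KE = ½mv² = (qBr)²/(2m).
v = (1.602×10⁻¹⁹)(0.89)(4.4×10⁻³)/6.31×10⁻²⁶ ≈ 9942 m/s.
KE = ½(6.31×10⁻²⁶)(9942)² ≈ 3.1×10⁻¹⁸ J = 19 eV.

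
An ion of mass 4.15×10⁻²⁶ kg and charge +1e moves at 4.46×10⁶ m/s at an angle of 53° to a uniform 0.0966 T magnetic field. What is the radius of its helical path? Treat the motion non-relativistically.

r ≈ 9.55 m

v⊥ = v sinθ = 4.46×10⁶·sin53° ≈ 3.562×10⁶ m/s.
r = m v⊥/(|q|B) = (4.15×10⁻²⁶)(3.562×10⁶)/((1.602×10⁻¹⁹)(0.0966)) ≈ 9.55 m.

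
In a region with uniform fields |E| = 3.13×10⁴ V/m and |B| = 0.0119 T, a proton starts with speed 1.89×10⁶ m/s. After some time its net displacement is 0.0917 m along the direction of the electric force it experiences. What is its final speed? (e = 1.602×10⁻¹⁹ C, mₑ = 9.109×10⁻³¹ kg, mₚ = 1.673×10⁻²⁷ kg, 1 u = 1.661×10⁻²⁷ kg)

B does no work; ΔKE = |q|E d.
½mv_f² = ½mv₀² + |q|Ed = ½(1.673×10⁻²⁷)(1.89×10⁶)² + (1.602×10⁻¹⁹)(3.13×10⁴)(0.0917) ≈ 2.988×10⁻¹⁵ J + 4.598×10⁻¹⁶ J ≈ 3.448×10⁻¹⁵ J.
v_f = √(2·3.448×10⁻¹⁵/1.673×10⁻²⁷) ≈ 2.03×10⁶ m/s.

v_f ≈ 2.03×10⁶ m/s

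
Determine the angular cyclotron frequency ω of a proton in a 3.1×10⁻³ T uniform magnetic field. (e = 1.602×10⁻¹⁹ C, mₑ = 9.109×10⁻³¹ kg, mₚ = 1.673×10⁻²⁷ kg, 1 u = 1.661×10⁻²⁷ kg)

ω = |q|B/m.
ω = (1.602×10⁻¹⁹)(3.1×10⁻³)/1.673×10⁻²⁷ ≈ 3.0×10⁵ rad/s.

ω ≈ 3.0×10⁵ rad/s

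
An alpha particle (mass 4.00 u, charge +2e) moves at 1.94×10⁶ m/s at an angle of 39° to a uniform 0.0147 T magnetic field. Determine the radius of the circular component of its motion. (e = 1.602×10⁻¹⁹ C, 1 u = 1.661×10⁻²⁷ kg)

v⊥ = v sinθ = 1.94×10⁶·sin39° ≈ 1.221×10⁶ m/s.
r = m v⊥/(|q|B) = (6.644×10⁻²⁷)(1.221×10⁶)/((3.204×10⁻¹⁹)(0.0147)) ≈ 1.72 m.

r ≈ 1.72 m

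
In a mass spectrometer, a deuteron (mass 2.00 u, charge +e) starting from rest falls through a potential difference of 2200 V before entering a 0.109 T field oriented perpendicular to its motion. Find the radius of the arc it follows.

r ≈ 0.0876 m

Acceleration: |q|V = ½mv² ⇒ v = √(2|q|V/m) = √(2·1.602×10⁻¹⁹·2200/3.322×10⁻²⁷) ≈ 4.606×10⁵ m/s.
In the field: r = mv/(|q|B) = (3.322×10⁻²⁷)(4.606×10⁵)/((1.602×10⁻¹⁹)(0.109)) ≈ 0.0876 m.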